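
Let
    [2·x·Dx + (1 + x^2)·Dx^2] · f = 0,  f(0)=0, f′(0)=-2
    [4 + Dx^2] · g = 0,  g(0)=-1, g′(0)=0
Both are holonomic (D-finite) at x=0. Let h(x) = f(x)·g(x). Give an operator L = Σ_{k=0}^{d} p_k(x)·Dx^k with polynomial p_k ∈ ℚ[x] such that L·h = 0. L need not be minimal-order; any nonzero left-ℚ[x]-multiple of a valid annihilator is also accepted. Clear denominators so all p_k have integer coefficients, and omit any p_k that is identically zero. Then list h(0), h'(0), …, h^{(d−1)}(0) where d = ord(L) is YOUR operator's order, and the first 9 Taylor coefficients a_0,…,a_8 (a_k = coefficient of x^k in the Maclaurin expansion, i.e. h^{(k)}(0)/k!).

f: a_k = 0, -2, 0, 2/3, 0, -2/5, 0, 2/7, 0, …
g: a_k = -1, 0, 2, 0, -2/3, 0, 4/45, 0, -2/315, …
f·g: L₀ = L_f ⊗_s L_g, ord ≤ 2·2.
L = (160 + 464·x^2 + 464·x^4 + 256·x^6 + 64·x^8) + (96·x + 224·x^3 + 192·x^5 + 64·x^7)·Dx + (60 + 188·x^2 + 216·x^4 + 128·x^6 + 32·x^8)·Dx^2 + (24·x + 56·x^3 + 48·x^5 + 16·x^7)·Dx^3 + (5 + 18·x^2 + 25·x^4 + 16·x^6 + 4·x^8)·Dx^4  (order 4).
h: a_k = 0, 2, 0, -14/3, 0, 46/15, 0, -538/315, 0, …
ICs: h(0) = 0, h′(0) = 2, h′′(0) = 0, h′′′(0) = -28.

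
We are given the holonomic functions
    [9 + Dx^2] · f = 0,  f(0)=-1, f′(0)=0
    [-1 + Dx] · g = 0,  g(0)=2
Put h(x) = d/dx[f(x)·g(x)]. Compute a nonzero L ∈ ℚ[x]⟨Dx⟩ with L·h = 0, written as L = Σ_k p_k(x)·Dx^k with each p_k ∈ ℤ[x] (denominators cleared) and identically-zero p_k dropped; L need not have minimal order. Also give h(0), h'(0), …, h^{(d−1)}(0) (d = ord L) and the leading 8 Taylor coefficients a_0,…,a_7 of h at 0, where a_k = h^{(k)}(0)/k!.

f: a_k = -1, 0, 9/2, 0, -27/8, 0, 81/80, 0, …
g: a_k = 2, 2, 1, 1/3, 1/12, 1/60, 1/360, 1/2520, …
Product ⇒ symmetric product L₀, ord ≤ 2.
h=h₀': d/dx-closure on L₀ ⇒ L.
L = 10 - 2·Dx + Dx^2  (order 2).
h: a_k = -2, 16, 26, -28/3, -79/3, -88/15, 307/45, 1054/315, …
ICs: h(0) = -2, h′(0) = 16.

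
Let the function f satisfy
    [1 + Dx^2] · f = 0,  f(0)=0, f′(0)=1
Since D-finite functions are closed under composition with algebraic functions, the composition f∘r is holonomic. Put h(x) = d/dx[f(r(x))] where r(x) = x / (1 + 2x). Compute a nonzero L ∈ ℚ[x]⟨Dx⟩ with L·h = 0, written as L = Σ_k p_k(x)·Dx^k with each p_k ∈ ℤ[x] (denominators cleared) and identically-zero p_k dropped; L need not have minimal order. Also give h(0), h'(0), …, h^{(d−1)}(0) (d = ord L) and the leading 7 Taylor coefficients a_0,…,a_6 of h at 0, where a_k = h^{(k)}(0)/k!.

f: a_k = 0, 1, 0, -1/6, 0, 1/120, 0, …
Change of var in L_f (x↦r) gives L₀.
h₀' ⇒ L via d/dx closure of L₀.
L = (25 + 96·x + 96·x^2) + (12 + 72·x + 144·x^2 + 96·x^3)·Dx + (1 + 8·x + 24·x^2 + 32·x^3 + 16·x^4)·Dx^2  (order 2).
h: a_k = 1, -4, 23/2, -28, 1441/24, -225/2, 123479/720, …
ICs: h(0) = 1, h′(0) = -4.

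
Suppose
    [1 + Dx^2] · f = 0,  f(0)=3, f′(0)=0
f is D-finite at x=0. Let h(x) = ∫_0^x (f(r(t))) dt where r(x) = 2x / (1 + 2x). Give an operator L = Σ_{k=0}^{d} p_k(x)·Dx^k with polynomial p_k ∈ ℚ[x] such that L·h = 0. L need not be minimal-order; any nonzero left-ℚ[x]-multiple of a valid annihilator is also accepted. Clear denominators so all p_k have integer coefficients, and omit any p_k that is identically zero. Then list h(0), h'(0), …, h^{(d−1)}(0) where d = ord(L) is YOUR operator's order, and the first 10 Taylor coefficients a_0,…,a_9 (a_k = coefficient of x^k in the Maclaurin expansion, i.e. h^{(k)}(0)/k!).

f: a_k = 3, 0, -3/2, 0, 1/8, 0, -1/240, 0, 1/13440, 0, …
Change of var in L_f (x↦r) gives L₀.
Integrate: L := L₀·Dx.
L = 4·Dx + (4 + 24·x + 48·x^2 + 32·x^3)·Dx^2 + (1 + 8·x + 24·x^2 + 32·x^3 + 16·x^4)·Dx^3  (order 3).
h: a_k = 0, 3, 0, -2, 6, -14, 88/3, -6004/105, 522/5, -33398/189, …
ICs: h(0) = 0, h′(0) = 3, h′′(0) = 0.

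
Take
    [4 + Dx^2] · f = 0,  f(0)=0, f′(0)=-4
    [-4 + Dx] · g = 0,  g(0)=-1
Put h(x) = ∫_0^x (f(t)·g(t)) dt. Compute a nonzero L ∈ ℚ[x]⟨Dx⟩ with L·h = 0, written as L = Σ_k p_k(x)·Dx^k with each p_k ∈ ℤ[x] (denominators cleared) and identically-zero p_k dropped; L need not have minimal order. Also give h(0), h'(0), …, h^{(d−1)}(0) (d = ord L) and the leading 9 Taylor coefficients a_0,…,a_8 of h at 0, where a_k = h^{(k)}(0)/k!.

f: a_k = 0, -4, 0, 8/3, 0, -8/15, 0, 16/315, 0, …
g: a_k = -1, -4, -8, -32/3, -32/3, -128/15, -256/45, -1024/315, -512/315, …
Sym-product of L_f,L_g gives L₀ (≤ ord 2).
h=∫₀ˣh₀: take L = L₀·Dx.
L = 20·Dx - 8·Dx^2 + Dx^3  (order 3).
h: a_k = 0, 0, 2, 16/3, 22/3, 32/5, 164/45, 352/315, -58/315, …
ICs: h(0) = 0, h′(0) = 0, h′′(0) = 4.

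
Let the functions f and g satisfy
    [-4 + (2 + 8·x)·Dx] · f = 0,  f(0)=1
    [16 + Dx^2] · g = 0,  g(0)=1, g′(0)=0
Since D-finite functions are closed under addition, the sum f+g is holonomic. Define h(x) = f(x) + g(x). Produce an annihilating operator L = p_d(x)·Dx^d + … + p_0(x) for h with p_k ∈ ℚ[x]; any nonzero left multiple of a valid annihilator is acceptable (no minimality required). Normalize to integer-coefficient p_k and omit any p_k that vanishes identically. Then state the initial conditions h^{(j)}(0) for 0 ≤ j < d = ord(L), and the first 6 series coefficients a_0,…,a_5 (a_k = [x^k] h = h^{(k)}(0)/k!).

L = (-224 - 1024·x - 2048·x^2) + (48 + 704·x + 3072·x^2 + 4096·x^3)·Dx + (-14 - 64·x - 128·x^2)·Dx^2 + (3 + 44·x + 192·x^2 + 256·x^3)·Dx^3  (order 3).
h: a_k = 2, 2, -10, 4, 2/3, 28, …
ICs: h(0) = 2, h′(0) = 2, h′′(0) = -20.

f: a_k = 1, 2, -2, 4, -10, 28, …
g: a_k = 1, 0, -8, 0, 32/3, 0, …
Weyl lclm of L_f,L_g ⇒ L₀ (ord ≤ 3).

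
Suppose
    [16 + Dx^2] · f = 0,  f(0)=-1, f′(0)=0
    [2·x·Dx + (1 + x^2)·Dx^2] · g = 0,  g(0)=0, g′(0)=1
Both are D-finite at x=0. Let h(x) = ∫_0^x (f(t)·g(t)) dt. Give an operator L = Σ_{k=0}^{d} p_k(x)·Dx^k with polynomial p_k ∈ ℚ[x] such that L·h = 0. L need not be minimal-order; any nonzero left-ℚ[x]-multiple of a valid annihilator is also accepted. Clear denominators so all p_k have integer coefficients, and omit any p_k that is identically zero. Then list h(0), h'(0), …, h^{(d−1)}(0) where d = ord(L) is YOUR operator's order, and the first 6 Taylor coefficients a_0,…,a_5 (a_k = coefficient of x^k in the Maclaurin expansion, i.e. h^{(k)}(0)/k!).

f: a_k = -1, 0, 8, 0, -32/3, 0, …
g: a_k = 0, 1, 0, -1/3, 0, 1/5, …
L₀ := L_f ⊗_s L_g (sym. prod.), ord ≤ 4.
h=∫h₀ ⇒ L = L₀·Dx.
L = (5440 + 19136·x^2 + 25856·x^4 + 16384·x^6 + 4096·x^8)·Dx + (1152·x + 3200·x^3 + 3072·x^5 + 1024·x^7)·Dx^2 + (612 + 2252·x^2 + 3168·x^4 + 2048·x^6 + 512·x^8)·Dx^3 + (72·x + 200·x^3 + 192·x^5 + 64·x^7)·Dx^4 + (17 + 66·x^2 + 97·x^4 + 64·x^6 + 16·x^8)·Dx^5  (order 5).
h: a_k = 0, 0, -1/2, 0, 25/12, 0, …
ICs: h(0) = 0, h′(0) = 0, h′′(0) = -1, h′′′(0) = 0, h′′′′(0) = 50.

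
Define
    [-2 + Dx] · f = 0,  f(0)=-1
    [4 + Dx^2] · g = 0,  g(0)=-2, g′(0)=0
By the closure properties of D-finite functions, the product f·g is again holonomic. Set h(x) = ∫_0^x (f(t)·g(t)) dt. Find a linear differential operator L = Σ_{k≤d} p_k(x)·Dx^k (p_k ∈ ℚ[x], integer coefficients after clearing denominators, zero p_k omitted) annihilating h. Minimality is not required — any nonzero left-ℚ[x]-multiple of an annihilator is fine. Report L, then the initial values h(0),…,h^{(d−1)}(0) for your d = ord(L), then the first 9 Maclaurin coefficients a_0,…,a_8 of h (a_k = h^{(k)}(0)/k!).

L = 8·Dx - 4·Dx^2 + Dx^3  (order 3).
h: a_k = 0, 2, 2, 0, -4/3, -16/15, -16/45, 0, 16/315, …
ICs: h(0) = 0, h′(0) = 2, h′′(0) = 4.

f: a_k = -1, -2, -2, -4/3, -2/3, -4/15, -4/45, -8/315, -2/315, …
g: a_k = -2, 0, 4, 0, -4/3, 0, 8/45, 0, -4/315, …
Sym-product of L_f,L_g gives L₀ (≤ ord 2).
Integrate: L := L₀·Dx.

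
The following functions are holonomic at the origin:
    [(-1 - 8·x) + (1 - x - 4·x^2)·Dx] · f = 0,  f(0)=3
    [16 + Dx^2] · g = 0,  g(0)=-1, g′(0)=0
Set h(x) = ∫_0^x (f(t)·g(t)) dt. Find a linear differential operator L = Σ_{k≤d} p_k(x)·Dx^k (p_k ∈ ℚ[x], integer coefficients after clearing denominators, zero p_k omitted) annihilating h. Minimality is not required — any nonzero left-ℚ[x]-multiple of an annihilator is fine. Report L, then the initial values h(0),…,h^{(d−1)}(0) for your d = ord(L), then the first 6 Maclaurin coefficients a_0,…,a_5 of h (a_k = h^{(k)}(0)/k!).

L = (-8 + 16·x + 64·x^2)·Dx + (2 + 16·x)·Dx^2 + (-1 + x + 4·x^2)·Dx^3  (order 3).
h: a_k = 0, -3, -3/2, 3, -3/4, 1/5, …
ICs: h(0) = 0, h′(0) = -3, h′′(0) = -3.

f: a_k = 3, 3, 15, 27, 87, 195, …
g: a_k = -1, 0, 8, 0, -32/3, 0, …
Sym-product of L_f,L_g gives L₀ (≤ ord 2).
∫: right-multiply L₀ by Dx.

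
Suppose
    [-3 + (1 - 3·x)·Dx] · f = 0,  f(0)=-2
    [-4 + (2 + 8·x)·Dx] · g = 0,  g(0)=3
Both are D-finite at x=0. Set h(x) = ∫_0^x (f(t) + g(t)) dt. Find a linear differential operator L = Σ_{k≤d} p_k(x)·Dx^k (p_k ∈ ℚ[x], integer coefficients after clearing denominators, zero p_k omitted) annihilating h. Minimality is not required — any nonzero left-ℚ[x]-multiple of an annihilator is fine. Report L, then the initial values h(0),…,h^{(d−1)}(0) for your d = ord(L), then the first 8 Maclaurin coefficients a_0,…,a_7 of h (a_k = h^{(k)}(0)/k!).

L = (-48 - 108·x)·Dx + (22 + 120·x + 324·x^2)·Dx^2 + (-1 - 19·x - 6·x^2 + 216·x^3)·Dx^3  (order 3).
h: a_k = 0, 1, 0, -8, -21/2, -192/5, -67, -1710/7, …
ICs: h(0) = 0, h′(0) = 1, h′′(0) = 0.

f: a_k = -2, -6, -18, -54, -162, -486, -1458, -4374, …
g: a_k = 3, 6, -6, 12, -30, 84, -252, 792, …
Sum ⇒ L₀ = lclm(L_f,L_g) in ℚ(x)⟨Dx⟩.
h=∫₀ˣh₀: take L = L₀·Dx.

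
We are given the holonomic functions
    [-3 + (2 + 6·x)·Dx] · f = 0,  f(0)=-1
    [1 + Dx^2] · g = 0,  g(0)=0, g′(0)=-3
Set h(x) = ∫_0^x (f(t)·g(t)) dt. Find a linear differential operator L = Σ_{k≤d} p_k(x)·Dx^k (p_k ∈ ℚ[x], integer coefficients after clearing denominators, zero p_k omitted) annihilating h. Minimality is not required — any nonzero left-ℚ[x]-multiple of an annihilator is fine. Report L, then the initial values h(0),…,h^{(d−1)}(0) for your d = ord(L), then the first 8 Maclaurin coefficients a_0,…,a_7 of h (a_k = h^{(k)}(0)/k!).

f: a_k = -1, -3/2, 9/8, -27/16, 405/128, -1701/256, 15309/1024, -72171/2048, …
g: a_k = 0, -3, 0, 1/2, 0, -1/40, 0, 1/1680, …
Product ⇒ symmetric product L₀, ord ≤ 2.
∫: right-multiply L₀ by Dx.
L = (31 + 24·x + 36·x^2)·Dx + (-12 - 36·x)·Dx^2 + (4 + 24·x + 36·x^2)·Dx^3  (order 3).
h: a_k = 0, 0, 3/2, 3/2, -31/32, 69/80, -5699/3840, 24483/8960, …
ICs: h(0) = 0, h′(0) = 0, h′′(0) = 3.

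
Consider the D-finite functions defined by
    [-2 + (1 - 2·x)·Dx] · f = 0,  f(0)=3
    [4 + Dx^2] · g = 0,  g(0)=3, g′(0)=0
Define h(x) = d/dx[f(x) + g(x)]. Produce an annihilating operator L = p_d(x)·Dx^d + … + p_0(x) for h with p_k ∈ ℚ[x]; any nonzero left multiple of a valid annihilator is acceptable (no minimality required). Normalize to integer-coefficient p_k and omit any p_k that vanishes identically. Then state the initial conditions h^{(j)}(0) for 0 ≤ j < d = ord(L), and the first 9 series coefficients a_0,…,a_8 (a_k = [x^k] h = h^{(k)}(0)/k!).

L = (208 - 64·x + 64·x^2) + (-28 + 72·x - 48·x^2 + 32·x^3)·Dx + (52 - 16·x + 16·x^2)·Dx^2 + (-7 + 18·x - 12·x^2 + 8·x^3)·Dx^3  (order 3).
h: a_k = 6, 12, 72, 200, 480, 5752/5, 2688, 645136/105, 13824, …
ICs: h(0) = 6, h′(0) = 12, h′′(0) = 144.

f: a_k = 3, 6, 12, 24, 48, 96, 192, 384, 768, …
g: a_k = 3, 0, -6, 0, 2, 0, -4/15, 0, 2/105, …
L₀ := lclm(L_f,L_g); ord L₀ ≤ 1+2.
Differentiate: ansatz ord ≤ ord L₀ ⇒ L.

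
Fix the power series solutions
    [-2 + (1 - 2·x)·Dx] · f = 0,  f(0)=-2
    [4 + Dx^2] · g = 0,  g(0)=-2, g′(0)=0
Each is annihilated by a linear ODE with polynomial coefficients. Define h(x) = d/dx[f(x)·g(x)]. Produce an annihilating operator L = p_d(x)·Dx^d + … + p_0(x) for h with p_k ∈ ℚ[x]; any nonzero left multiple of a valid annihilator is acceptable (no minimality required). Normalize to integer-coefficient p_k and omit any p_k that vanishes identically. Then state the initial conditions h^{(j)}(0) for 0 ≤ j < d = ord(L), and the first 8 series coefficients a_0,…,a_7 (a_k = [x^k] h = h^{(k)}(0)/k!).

f: a_k = -2, -4, -8, -16, -32, -64, -128, -256, …
g: a_k = -2, 0, 4, 0, -4/3, 0, 8/45, 0, …
f·g: L₀ = L_f ⊗_s L_g, ord ≤ 1·2.
Derive L from L₀ (diff closure).
L = (-4 - 16·x + 16·x^2) + (-4 + 8·x)·Dx + (1 - 4·x + 4·x^2)·Dx^2  (order 2).
h: a_k = 8, 16, 48, 416/3, 1040/3, 12448/15, 87136/45, 278848/63, …
ICs: h(0) = 8, h′(0) = 16.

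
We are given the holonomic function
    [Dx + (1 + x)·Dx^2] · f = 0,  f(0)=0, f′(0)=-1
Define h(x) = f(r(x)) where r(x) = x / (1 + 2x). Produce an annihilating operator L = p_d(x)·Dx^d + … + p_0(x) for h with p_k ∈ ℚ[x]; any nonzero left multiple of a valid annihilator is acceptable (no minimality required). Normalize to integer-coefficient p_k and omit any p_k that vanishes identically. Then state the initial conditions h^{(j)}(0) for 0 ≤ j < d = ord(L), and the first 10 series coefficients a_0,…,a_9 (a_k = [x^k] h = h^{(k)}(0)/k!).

L = (5 + 12·x)·Dx + (1 + 5·x + 6·x^2)·Dx^2  (order 2).
h: a_k = 0, -1, 5/2, -19/3, 65/4, -211/5, 665/6, -2059/7, 6305/8, -19171/9, …
ICs: h(0) = 0, h′(0) = -1.

f: a_k = 0, -1, 1/2, -1/3, 1/4, -1/5, 1/6, -1/7, 1/8, -1/9, …
Substitute x→r, Dx→(1/r')Dx; clear ⇒ L₀.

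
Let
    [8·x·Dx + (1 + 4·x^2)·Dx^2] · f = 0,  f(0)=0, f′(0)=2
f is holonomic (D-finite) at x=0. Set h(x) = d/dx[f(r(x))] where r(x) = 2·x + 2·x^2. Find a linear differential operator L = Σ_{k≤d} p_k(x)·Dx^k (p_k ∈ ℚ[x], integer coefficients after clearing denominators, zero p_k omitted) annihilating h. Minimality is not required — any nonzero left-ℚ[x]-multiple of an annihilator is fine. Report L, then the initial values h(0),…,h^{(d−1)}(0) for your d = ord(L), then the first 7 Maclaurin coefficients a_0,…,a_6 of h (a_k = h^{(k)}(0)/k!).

f: a_k = 0, 2, 0, -8/3, 0, 32/5, 0, …
Substitute x→r, Dx→(1/r')Dx; clear ⇒ L₀.
Differentiate: ansatz ord ≤ ord L₀ ⇒ L.
L = (-2 + 32·x + 128·x^2 + 192·x^3 + 96·x^4) + (1 + 2·x + 16·x^2 + 64·x^3 + 80·x^4 + 32·x^5)·Dx  (order 1).
h: a_k = 4, 8, -64, -256, 704, 6016, -2048, …
ICs: h(0) = 4.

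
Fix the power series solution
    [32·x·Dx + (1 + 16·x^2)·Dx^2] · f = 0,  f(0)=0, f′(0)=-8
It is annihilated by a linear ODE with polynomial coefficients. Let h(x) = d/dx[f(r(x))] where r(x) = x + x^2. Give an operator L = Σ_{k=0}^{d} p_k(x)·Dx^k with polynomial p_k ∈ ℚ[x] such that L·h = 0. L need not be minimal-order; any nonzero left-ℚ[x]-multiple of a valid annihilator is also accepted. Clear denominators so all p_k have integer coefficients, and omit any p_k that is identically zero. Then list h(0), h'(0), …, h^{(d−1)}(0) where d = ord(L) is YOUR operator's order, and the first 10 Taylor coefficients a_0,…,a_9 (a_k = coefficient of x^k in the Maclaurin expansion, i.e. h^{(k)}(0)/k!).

f: a_k = 0, -8, 0, 128/3, 0, -2048/5, 0, 32768/7, 0, -524288/9, …
Change of var in L_f (x↦r) gives L₀.
h=h₀': d/dx-closure on L₀ ⇒ L.
L = (-2 + 32·x + 128·x^2 + 192·x^3 + 96·x^4) + (1 + 2·x + 16·x^2 + 64·x^3 + 80·x^4 + 32·x^5)·Dx  (order 1).
h: a_k = -8, -16, 128, 512, -1408, -12032, 4096, 229376, 342016, -3608576, …
ICs: h(0) = -8.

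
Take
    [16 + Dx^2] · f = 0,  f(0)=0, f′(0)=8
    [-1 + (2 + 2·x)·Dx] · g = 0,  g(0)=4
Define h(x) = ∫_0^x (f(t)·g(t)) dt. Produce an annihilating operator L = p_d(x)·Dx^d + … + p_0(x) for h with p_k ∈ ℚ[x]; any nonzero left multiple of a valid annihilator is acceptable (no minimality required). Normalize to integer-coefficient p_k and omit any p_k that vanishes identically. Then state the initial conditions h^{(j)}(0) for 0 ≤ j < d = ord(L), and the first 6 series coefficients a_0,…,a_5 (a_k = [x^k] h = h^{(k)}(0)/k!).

L = (67 + 128·x + 64·x^2)·Dx + (-4 - 4·x)·Dx^2 + (4 + 8·x + 4·x^2)·Dx^3  (order 3).
h: a_k = 0, 0, 16, 16/3, -67/3, -122/15, …
ICs: h(0) = 0, h′(0) = 0, h′′(0) = 32.

f: a_k = 0, 8, 0, -64/3, 0, 256/15, …
g: a_k = 4, 2, -1/2, 1/4, -5/32, 7/64, …
Product ⇒ symmetric product L₀, ord ≤ 2.
Integrate: L := L₀·Dx.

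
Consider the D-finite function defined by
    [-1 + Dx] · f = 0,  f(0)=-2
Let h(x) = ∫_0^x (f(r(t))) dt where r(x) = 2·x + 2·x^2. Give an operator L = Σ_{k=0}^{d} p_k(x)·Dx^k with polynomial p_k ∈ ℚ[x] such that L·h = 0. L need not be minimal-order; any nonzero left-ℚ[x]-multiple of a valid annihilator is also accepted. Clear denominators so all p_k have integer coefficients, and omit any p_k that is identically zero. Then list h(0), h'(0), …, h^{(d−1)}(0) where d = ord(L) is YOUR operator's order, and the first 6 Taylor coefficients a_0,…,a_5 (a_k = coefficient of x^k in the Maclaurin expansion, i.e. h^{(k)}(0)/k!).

L = (-2 - 4·x)·Dx + Dx^2  (order 2).
h: a_k = 0, -2, -2, -8/3, -8/3, -8/3, …
ICs: h(0) = 0, h′(0) = -2.

f: a_k = -2, -2, -1, -1/3, -1/12, -1/60, …
f∘r: x↦r, Dx↦Dx/r' in L_f ⇒ L₀.
h=∫₀ˣh₀: take L = L₀·Dx.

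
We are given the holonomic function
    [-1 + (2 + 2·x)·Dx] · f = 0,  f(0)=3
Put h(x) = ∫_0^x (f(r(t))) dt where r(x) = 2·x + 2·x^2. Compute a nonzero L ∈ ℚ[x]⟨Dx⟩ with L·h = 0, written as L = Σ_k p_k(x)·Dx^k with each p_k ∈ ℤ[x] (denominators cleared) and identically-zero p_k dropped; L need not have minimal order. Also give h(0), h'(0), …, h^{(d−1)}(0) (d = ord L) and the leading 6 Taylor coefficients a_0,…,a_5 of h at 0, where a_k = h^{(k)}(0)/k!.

f: a_k = 3, 3/2, -3/8, 3/16, -15/128, 21/256, …
Substitute x→r, Dx→(1/r')Dx; clear ⇒ L₀.
h=∫₀ˣh₀: take L = L₀·Dx.
L = (-1 - 2·x)·Dx + (1 + 2·x + 2·x^2)·Dx^2  (order 2).
h: a_k = 0, 3, 3/2, 1/2, -3/8, 9/40, …
ICs: h(0) = 0, h′(0) = 3.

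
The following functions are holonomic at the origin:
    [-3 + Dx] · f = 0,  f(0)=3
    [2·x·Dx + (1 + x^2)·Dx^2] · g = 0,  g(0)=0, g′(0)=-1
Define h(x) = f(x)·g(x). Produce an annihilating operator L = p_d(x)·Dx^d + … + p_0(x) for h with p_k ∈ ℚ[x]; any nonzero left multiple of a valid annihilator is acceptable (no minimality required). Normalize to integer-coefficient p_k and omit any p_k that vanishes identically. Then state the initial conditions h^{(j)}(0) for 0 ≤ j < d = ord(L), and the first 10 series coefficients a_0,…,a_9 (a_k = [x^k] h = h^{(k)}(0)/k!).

L = (9 - 6·x + 9·x^2) + (-6 + 2·x - 6·x^2)·Dx + (1 + x^2)·Dx^2  (order 2).
h: a_k = 0, -3, -9, -25/2, -21/2, -249/40, -27/8, -1083/560, -387/560, 1271/13440, …
ICs: h(0) = 0, h′(0) = -3.

f: a_k = 3, 9, 27/2, 27/2, 81/8, 243/40, 243/80, 729/560, 2187/4480, 729/4480, …
g: a_k = 0, -1, 0, 1/3, 0, -1/5, 0, 1/7, 0, -1/9, …
h₀=f·g: eliminate ⇒ L₀, order ≤ 1·2.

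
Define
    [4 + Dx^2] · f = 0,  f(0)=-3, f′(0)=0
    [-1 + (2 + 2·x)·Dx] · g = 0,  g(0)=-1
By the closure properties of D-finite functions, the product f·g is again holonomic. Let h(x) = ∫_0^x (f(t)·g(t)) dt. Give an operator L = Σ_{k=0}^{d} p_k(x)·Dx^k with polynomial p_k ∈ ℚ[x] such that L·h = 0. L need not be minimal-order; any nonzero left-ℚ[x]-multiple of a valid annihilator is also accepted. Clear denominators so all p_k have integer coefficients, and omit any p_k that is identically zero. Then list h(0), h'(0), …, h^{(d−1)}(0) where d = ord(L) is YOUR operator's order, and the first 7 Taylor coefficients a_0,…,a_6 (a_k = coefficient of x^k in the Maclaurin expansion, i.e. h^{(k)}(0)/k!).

L = (19 + 32·x + 16·x^2)·Dx + (-4 - 4·x)·Dx^2 + (4 + 8·x + 4·x^2)·Dx^3  (order 3).
h: a_k = 0, 3, 3/4, -17/8, -45/64, 337/640, 181/1536, …
ICs: h(0) = 0, h′(0) = 3, h′′(0) = 3/2.

f: a_k = -3, 0, 6, 0, -2, 0, 4/15, …
g: a_k = -1, -1/2, 1/8, -1/16, 5/128, -7/256, 21/1024, …
h₀=f·g: eliminate ⇒ L₀, order ≤ 2·1.
h=∫h₀ ⇒ L = L₀·Dx.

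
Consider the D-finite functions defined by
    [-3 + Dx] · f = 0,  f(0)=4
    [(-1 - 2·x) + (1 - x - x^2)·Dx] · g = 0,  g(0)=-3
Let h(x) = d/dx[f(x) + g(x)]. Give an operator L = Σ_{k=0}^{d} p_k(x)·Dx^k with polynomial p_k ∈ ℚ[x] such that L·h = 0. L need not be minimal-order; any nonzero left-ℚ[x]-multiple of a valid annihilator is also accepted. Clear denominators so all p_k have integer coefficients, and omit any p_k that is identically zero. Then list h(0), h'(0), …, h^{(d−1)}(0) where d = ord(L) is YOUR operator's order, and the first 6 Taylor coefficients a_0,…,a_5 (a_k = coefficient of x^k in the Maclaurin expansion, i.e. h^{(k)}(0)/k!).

f: a_k = 4, 12, 18, 18, 27/2, 81/10, …
g: a_k = -3, -3, -6, -9, -15, -24, …
L₀ := lclm(L_f,L_g); ord L₀ ≤ 1+1.
Derive L from L₀ (diff closure).
L = (18 + 126·x + 144·x^2 + 180·x^3 + 54·x^4) + (-9 - 48·x - 81·x^2 - 24·x^3 + 45·x^4 + 18·x^5)·Dx + (1 + 2·x + 11·x^2 - 12·x^3 - 21·x^4 - 6·x^5)·Dx^2  (order 2).
h: a_k = 9, 24, 27, -6, -159/2, -2097/10, …
ICs: h(0) = 9, h′(0) = 24.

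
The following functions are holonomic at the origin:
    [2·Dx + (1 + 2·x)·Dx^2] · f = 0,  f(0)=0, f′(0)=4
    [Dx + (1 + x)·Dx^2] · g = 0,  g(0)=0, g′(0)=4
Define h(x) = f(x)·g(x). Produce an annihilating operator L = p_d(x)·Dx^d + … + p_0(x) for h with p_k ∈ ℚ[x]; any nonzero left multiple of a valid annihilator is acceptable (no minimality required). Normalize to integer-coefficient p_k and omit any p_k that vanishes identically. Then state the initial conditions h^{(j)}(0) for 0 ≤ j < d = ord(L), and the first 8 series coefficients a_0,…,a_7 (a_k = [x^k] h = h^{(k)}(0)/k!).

L = (20 + 48·x + 32·x^2)·Dx + (66 + 268·x + 360·x^2 + 160·x^3)·Dx^2 + (32 + 180·x + 372·x^2 + 336·x^3 + 112·x^4)·Dx^3 + (3 + 22·x + 63·x^2 + 88·x^3 + 60·x^4 + 16·x^5)·Dx^4  (order 4).
h: a_k = 0, 0, 16, -24, 104/3, -52, 3668/45, -664/5, …
ICs: h(0) = 0, h′(0) = 0, h′′(0) = 32, h′′′(0) = -144.

f: a_k = 0, 4, -4, 16/3, -8, 64/5, -64/3, 256/7, …
g: a_k = 0, 4, -2, 4/3, -1, 4/5, -2/3, 4/7, …
f·g: L₀ = L_f ⊗_s L_g, ord ≤ 2·2.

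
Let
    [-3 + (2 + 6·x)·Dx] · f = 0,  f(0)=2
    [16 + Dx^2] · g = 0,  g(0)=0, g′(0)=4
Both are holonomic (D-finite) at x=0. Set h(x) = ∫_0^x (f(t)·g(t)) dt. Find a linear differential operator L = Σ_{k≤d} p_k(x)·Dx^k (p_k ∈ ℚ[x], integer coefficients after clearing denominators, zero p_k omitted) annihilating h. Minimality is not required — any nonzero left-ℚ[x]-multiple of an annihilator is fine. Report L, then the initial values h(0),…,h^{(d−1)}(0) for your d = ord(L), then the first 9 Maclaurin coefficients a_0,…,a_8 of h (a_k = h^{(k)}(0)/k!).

L = (91 + 384·x + 576·x^2)·Dx + (-12 - 36·x)·Dx^2 + (4 + 24·x + 36·x^2)·Dx^3  (order 3).
h: a_k = 0, 0, 4, 4, -91/12, -37/10, 3781/1440, 6841/1120, -3137023/322560, …
ICs: h(0) = 0, h′(0) = 0, h′′(0) = 8.

f: a_k = 2, 3, -9/4, 27/8, -405/64, 1701/128, -15309/512, 72171/1024, -2814669/16384, …
g: a_k = 0, 4, 0, -32/3, 0, 128/15, 0, -1024/315, 0, …
Sym-product of L_f,L_g gives L₀ (≤ ord 2).
h=∫h₀ ⇒ L = L₀·Dx.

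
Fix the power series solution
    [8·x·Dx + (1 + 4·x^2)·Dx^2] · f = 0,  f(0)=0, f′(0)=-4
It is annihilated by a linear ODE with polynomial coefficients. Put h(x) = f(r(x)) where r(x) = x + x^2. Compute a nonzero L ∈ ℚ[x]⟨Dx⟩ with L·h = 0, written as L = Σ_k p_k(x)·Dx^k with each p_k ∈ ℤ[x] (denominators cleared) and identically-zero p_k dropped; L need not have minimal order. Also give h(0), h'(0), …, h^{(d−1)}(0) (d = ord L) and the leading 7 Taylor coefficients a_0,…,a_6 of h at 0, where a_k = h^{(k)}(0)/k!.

L = (-2 + 8·x + 32·x^2 + 48·x^3 + 24·x^4)·Dx + (1 + 2·x + 4·x^2 + 16·x^3 + 20·x^4 + 8·x^5)·Dx^2  (order 2).
h: a_k = 0, -4, -4, 16/3, 16, 16/5, -176/3, …
ICs: h(0) = 0, h′(0) = -4.

f: a_k = 0, -4, 0, 16/3, 0, -64/5, 0, …
Substitute x→r, Dx→(1/r')Dx; clear ⇒ L₀.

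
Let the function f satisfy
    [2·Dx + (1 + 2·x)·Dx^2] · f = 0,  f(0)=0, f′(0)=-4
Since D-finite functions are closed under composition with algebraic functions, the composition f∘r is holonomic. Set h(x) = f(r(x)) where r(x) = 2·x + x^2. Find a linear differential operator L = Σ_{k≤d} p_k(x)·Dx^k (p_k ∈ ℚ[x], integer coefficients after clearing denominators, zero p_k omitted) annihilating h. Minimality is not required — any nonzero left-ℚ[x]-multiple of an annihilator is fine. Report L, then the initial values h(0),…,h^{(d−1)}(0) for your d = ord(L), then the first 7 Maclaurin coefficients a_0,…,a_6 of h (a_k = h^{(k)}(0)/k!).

f: a_k = 0, -4, 4, -16/3, 8, -64/5, 64/3, …
Substitute x→r, Dx→(1/r')Dx; clear ⇒ L₀.
L = (3 + 4·x + 2·x^2)·Dx + (1 + 5·x + 6·x^2 + 2·x^3)·Dx^2  (order 2).
h: a_k = 0, -8, 12, -80/3, 68, -928/5, 528, …
ICs: h(0) = 0, h′(0) = -8.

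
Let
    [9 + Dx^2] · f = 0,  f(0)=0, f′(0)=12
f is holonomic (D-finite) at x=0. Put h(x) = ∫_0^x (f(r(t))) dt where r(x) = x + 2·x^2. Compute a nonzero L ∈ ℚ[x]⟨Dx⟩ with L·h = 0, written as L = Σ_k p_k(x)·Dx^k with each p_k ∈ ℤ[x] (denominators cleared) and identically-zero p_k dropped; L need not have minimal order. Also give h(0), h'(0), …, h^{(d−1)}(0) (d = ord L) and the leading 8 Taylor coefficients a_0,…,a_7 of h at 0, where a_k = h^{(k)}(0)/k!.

L = (9 + 108·x + 432·x^2 + 576·x^3)·Dx - 4·Dx^2 + (1 + 4·x)·Dx^3  (order 3).
h: a_k = 0, 0, 6, 8, -9/2, -108/5, -693/20, -9, …
ICs: h(0) = 0, h′(0) = 0, h′′(0) = 12.

f: a_k = 0, 12, 0, -18, 0, 81/10, 0, -243/140, …
Change of var in L_f (x↦r) gives L₀.
h=∫₀ˣh₀: take L = L₀·Dx.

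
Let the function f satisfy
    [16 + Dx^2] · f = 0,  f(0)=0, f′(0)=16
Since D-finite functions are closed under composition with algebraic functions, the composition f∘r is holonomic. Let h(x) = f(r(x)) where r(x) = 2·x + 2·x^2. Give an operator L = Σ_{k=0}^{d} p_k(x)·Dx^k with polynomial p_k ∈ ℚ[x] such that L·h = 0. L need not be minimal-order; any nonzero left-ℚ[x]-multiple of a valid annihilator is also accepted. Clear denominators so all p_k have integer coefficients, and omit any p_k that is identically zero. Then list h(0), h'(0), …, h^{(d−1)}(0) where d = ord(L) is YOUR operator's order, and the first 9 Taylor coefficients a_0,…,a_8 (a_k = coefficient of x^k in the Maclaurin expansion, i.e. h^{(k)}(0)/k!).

L = (64 + 384·x + 768·x^2 + 512·x^3) - 2·Dx + (1 + 2·x)·Dx^2  (order 2).
h: a_k = 0, 32, 32, -1024/3, -1024, 1024/15, 5120, 2916352/315, -32768/45, …
ICs: h(0) = 0, h′(0) = 32.

f: a_k = 0, 16, 0, -128/3, 0, 512/15, 0, -4096/315, 0, …
L₀ from L_f via x↦r, Dx↦r'^{-1}Dx.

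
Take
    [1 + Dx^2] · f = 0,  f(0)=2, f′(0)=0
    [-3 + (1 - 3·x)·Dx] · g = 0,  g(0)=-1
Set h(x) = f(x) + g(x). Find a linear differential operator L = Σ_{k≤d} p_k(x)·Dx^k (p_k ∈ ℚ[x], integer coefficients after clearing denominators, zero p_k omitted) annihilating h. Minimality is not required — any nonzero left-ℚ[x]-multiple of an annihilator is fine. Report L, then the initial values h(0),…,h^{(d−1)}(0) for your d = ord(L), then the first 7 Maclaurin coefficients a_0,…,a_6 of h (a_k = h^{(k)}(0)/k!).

f: a_k = 2, 0, -1, 0, 1/12, 0, -1/360, …
g: a_k = -1, -3, -9, -27, -81, -243, -729, …
h₀=f+g: left-lcm gives L₀, ord ≤ 3.
L = (-165 + 18·x - 27·x^2) + (19 - 63·x + 27·x^2 - 27·x^3)·Dx + (-165 + 18·x - 27·x^2)·Dx^2 + (19 - 63·x + 27·x^2 - 27·x^3)·Dx^3  (order 3).
h: a_k = 1, -3, -10, -27, -971/12, -243, -262441/360, …
ICs: h(0) = 1, h′(0) = -3, h′′(0) = -20.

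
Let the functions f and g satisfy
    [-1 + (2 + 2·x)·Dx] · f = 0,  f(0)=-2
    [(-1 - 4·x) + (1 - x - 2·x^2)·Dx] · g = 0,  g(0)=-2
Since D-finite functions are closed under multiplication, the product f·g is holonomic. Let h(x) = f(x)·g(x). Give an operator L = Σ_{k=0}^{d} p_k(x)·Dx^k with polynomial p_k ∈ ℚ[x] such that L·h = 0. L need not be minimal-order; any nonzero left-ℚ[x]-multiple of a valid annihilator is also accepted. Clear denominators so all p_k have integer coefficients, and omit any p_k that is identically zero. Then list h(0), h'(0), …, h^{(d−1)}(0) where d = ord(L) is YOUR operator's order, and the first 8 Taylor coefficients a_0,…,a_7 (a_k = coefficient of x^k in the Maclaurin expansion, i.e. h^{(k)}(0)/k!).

L = (3 + 6·x) + (-2 + 2·x + 4·x^2)·Dx  (order 1).
h: a_k = 4, 6, 27/2, 103/4, 1683/32, 6669/64, 53583/256, 213903/512, …
ICs: h(0) = 4.

f: a_k = -2, -1, 1/4, -1/8, 5/64, -7/128, 21/512, -33/1024, …
g: a_k = -2, -2, -6, -10, -22, -42, -86, -170, …
Sym-product of L_f,L_g gives L₀ (≤ ord 1).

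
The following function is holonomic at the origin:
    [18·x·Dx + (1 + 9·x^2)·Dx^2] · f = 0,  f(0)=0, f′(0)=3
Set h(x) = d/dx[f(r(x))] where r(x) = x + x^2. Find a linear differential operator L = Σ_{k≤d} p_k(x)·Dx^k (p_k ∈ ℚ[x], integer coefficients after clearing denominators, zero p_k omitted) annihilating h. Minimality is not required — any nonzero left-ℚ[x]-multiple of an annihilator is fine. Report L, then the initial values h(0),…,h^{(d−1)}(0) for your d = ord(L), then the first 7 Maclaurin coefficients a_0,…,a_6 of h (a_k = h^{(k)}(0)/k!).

L = (-2 + 18·x + 72·x^2 + 108·x^3 + 54·x^4) + (1 + 2·x + 9·x^2 + 36·x^3 + 45·x^4 + 18·x^5)·Dx  (order 1).
h: a_k = 3, 6, -27, -108, 108, 1404, 1215, …
ICs: h(0) = 3.

f: a_k = 0, 3, 0, -9, 0, 243/5, 0, …
f∘r: x↦r, Dx↦Dx/r' in L_f ⇒ L₀.
Differentiate: ansatz ord ≤ ord L₀ ⇒ L.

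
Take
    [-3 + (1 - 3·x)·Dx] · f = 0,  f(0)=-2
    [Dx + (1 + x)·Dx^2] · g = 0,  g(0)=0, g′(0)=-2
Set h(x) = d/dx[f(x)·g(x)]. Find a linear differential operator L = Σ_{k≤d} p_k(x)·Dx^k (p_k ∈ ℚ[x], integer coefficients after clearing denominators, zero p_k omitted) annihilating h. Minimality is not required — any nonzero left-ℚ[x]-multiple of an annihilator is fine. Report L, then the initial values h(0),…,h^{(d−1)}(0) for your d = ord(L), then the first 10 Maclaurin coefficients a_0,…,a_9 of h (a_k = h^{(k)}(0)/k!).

L = 12 + (7 + 15·x)·Dx + (-1 + 2·x + 3·x^2)·Dx^2  (order 2).
h: a_k = 4, 20, 94, 372, 1399, 25162/5, 88087/5, 2113948/35, 14269429/70, 14269345/21, …
ICs: h(0) = 4, h′(0) = 20.

f: a_k = -2, -6, -18, -54, -162, -486, -1458, -4374, -13122, -39366, …
g: a_k = 0, -2, 1, -2/3, 1/2, -2/5, 1/3, -2/7, 1/4, -2/9, …
Product ⇒ symmetric product L₀, ord ≤ 2.
Derive L from L₀ (diff closure).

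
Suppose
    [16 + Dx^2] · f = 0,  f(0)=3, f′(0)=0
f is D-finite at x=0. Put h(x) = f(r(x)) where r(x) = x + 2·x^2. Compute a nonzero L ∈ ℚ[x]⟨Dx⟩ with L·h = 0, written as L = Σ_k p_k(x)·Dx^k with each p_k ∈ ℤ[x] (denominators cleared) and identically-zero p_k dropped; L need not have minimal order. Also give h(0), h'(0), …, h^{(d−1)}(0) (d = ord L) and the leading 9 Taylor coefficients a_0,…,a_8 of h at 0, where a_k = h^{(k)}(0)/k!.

f: a_k = 3, 0, -24, 0, 32, 0, -256/15, 0, 512/105, …
h₀=f(r): pull back L_f along r ⇒ L₀.
L = (16 + 192·x + 768·x^2 + 1024·x^3) - 4·Dx + (1 + 4·x)·Dx^2  (order 2).
h: a_k = 3, 0, -24, -96, -64, 256, 11264/15, 4096/5, -53248/105, …
ICs: h(0) = 3, h′(0) = 0.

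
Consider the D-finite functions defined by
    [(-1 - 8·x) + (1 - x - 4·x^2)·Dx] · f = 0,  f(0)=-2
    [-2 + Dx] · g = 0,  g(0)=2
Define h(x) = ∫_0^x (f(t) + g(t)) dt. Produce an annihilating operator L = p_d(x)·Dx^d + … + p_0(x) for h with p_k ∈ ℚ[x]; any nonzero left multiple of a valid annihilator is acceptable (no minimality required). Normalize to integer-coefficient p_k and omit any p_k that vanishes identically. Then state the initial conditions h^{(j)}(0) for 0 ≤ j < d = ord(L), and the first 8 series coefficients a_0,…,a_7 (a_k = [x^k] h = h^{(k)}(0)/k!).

L = (-16 - 20·x - 240·x^2 - 128·x^3)·Dx + (6 + 32·x + 124·x^2 - 32·x^3 - 64·x^4)·Dx^2 + (1 - 11·x - 2·x^2 + 48·x^3 + 32·x^4)·Dx^3  (order 3).
h: a_k = 0, 0, 1, -2, -23/6, -34/3, -971/45, -2326/45, …
ICs: h(0) = 0, h′(0) = 0, h′′(0) = 2.

f: a_k = -2, -2, -10, -18, -58, -130, -362, -882, …
g: a_k = 2, 4, 4, 8/3, 4/3, 8/15, 8/45, 16/315, …
Sum ⇒ L₀ = lclm(L_f,L_g) in ℚ(x)⟨Dx⟩.
h=∫₀ˣh₀: take L = L₀·Dx.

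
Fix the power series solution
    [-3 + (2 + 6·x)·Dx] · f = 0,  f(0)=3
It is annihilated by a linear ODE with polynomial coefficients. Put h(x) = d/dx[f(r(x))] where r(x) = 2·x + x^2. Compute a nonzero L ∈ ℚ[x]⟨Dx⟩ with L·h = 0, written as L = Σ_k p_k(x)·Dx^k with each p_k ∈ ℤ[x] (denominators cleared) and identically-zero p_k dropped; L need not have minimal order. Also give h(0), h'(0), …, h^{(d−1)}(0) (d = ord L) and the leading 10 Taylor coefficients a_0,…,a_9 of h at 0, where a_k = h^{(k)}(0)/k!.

f: a_k = 3, 9/2, -27/8, 81/16, -1215/128, 5103/256, -45927/1024, 216513/2048, -8444007/32768, 42220035/65536, …
Substitute x→r, Dx→(1/r')Dx; clear ⇒ L₀.
h=h₀': d/dx-closure on L₀ ⇒ L.
L = -2 + (-1 - 7·x - 9·x^2 - 3·x^3)·Dx  (order 1).
h: a_k = 9, -18, 81, -378, 3645/2, -8991, 90153/2, -228663, 9362547/8, -24126255/4, …
ICs: h(0) = 9.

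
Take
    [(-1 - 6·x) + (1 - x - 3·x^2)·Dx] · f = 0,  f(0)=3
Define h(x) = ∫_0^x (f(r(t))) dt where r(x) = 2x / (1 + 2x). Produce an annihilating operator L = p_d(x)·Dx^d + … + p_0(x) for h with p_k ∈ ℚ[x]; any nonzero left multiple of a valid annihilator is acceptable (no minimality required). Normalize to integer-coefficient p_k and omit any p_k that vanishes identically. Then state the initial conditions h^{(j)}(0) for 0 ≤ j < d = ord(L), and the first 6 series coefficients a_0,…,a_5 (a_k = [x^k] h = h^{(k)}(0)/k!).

f: a_k = 3, 3, 12, 21, 57, 120, …
L₀ from L_f via x↦r, Dx↦r'^{-1}Dx.
h=∫h₀ ⇒ L = L₀·Dx.
L = (2 + 28·x)·Dx + (-1 - 4·x + 8·x^2 + 24·x^3)·Dx^2  (order 2).
h: a_k = 0, 3, 3, 12, 0, 432/5, …
ICs: h(0) = 0, h′(0) = 3.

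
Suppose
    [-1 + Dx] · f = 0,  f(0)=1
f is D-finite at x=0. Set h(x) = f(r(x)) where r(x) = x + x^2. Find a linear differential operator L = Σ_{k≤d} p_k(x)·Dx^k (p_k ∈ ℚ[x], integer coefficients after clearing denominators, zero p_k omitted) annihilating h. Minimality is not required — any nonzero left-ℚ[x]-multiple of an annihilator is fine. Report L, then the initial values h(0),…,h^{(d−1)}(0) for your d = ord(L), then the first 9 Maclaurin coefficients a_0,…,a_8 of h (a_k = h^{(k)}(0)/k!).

f: a_k = 1, 1, 1/2, 1/6, 1/24, 1/120, 1/720, 1/5040, 1/40320, …
f∘r: x↦r, Dx↦Dx/r' in L_f ⇒ L₀.
L = (-1 - 2·x) + Dx  (order 1).
h: a_k = 1, 1, 3/2, 7/6, 25/24, 27/40, 331/720, 1303/5040, 1979/13440, …
ICs: h(0) = 1.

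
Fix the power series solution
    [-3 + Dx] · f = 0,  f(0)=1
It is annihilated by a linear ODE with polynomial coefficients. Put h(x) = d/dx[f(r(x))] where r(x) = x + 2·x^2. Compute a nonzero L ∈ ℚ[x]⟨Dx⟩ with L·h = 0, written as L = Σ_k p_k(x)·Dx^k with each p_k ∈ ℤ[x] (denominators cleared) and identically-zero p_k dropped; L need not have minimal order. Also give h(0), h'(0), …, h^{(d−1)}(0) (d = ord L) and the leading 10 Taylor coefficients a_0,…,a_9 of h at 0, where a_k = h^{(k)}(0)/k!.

f: a_k = 1, 3, 9/2, 9/2, 27/8, 81/40, 81/80, 243/560, 729/4480, 243/4480, …
Change of var in L_f (x↦r) gives L₀.
Derive L from L₀ (diff closure).
L = (7 + 24·x + 48·x^2) + (-1 - 4·x)·Dx  (order 1).
h: a_k = 3, 21, 135/2, 387/2, 3321/8, 33183/40, 112887/80, 253557/112, 2091501/640, 20093589/4480, …
ICs: h(0) = 3.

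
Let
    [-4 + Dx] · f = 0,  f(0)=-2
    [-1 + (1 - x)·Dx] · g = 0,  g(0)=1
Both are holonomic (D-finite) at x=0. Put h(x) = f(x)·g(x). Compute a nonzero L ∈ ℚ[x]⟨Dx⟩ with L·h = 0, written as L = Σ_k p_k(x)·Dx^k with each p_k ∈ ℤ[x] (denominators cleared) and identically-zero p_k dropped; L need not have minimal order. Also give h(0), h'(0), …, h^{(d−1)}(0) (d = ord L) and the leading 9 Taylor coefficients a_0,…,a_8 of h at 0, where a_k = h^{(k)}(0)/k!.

L = (5 - 4·x) + (-1 + x)·Dx  (order 1).
h: a_k = -2, -10, -26, -142/3, -206/3, -1286/15, -874/9, -32638/315, -33662/315, …
ICs: h(0) = -2.

f: a_k = -2, -8, -16, -64/3, -64/3, -256/15, -512/45, -2048/315, -1024/315, …
g: a_k = 1, 1, 1, 1, 1, 1, 1, 1, 1, …
L₀ := L_f ⊗_s L_g (sym. prod.), ord ≤ 1.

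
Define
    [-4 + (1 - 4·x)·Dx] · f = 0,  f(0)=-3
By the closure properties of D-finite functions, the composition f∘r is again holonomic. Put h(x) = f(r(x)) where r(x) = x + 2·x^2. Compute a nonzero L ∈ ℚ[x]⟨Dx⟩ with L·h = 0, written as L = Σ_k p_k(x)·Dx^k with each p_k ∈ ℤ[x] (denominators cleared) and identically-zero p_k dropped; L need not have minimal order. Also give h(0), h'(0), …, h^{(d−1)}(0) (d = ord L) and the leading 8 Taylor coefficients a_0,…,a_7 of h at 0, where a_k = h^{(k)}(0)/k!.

L = (4 + 16·x) + (-1 + 4·x + 8·x^2)·Dx  (order 1).
h: a_k = -3, -12, -72, -384, -2112, -11520, -62976, -344064, …
ICs: h(0) = -3.

f: a_k = -3, -12, -48, -192, -768, -3072, -12288, -49152, …
L₀ from L_f via x↦r, Dx↦r'^{-1}Dx.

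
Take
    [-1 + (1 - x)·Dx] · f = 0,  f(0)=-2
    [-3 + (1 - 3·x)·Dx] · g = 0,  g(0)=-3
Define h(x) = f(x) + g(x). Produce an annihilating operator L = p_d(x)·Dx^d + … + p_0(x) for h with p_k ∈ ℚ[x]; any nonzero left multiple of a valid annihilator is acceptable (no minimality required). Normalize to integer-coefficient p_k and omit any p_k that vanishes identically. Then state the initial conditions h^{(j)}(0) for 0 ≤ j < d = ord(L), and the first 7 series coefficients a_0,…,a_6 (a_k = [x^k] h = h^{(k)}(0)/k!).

f: a_k = -2, -2, -2, -2, -2, -2, -2, …
g: a_k = -3, -9, -27, -81, -243, -729, -2187, …
Sum ⇒ L₀ = lclm(L_f,L_g) in ℚ(x)⟨Dx⟩.
L = -6 + (8 - 12·x)·Dx + (-1 + 4·x - 3·x^2)·Dx^2  (order 2).
h: a_k = -5, -11, -29, -83, -245, -731, -2189, …
ICs: h(0) = -5, h′(0) = -11.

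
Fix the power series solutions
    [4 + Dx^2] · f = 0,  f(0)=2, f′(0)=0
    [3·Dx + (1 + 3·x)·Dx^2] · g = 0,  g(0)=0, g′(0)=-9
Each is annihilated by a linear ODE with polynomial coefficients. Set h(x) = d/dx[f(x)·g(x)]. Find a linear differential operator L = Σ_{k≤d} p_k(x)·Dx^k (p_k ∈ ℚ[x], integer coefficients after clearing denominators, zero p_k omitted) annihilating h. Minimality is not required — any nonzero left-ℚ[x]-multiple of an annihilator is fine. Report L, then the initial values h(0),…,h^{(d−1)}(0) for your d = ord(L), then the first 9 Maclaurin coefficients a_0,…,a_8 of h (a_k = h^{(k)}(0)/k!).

L = (-21880 - 49536·x - 195264·x^2 - 252288·x^3 + 225504·x^4 + 746496·x^5 + 373248·x^6) + (-9384 - 44856·x - 47520·x^2 + 90720·x^3 + 311040·x^4 + 186624·x^5)·Dx + (-6026 - 16344·x - 53892·x^2 - 32832·x^3 + 182736·x^4 + 373248·x^5 + 186624·x^6)·Dx^2 + (-2346 - 11214·x - 11880·x^2 + 22680·x^3 + 77760·x^4 + 46656·x^5)·Dx^3 + (-139 - 990·x - 1269·x^2 + 7560·x^3 + 31590·x^4 + 46656·x^5 + 23328·x^6)·Dx^4  (order 4).
h: a_k = -18, 54, -54, 270, -978, 3024, -46402/5, 141654/5, -602442/7, …
ICs: h(0) = -18, h′(0) = 54, h′′(0) = -108, h′′′(0) = 1620.

f: a_k = 2, 0, -4, 0, 4/3, 0, -8/45, 0, 4/315, …
g: a_k = 0, -9, 27/2, -27, 243/4, -729/5, 729/2, -6561/7, 19683/8, …
Sym-product of L_f,L_g gives L₀ (≤ ord 4).
h=h₀': d/dx-closure on L₀ ⇒ L.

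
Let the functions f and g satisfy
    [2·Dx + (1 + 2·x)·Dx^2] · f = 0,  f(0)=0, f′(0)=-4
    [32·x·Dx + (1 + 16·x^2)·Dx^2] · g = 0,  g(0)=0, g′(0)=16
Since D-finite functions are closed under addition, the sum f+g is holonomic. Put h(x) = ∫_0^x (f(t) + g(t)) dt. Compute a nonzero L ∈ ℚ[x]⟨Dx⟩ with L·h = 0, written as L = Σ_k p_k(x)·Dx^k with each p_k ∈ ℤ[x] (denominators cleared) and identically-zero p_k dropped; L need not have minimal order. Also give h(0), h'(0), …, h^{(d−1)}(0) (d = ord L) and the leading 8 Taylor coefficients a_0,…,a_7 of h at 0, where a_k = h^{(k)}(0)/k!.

L = (-32 - 192·x + 1536·x^2 + 1024·x^3)·Dx^2 + (-20 - 64·x + 576·x^2 + 3072·x^3 + 2048·x^4)·Dx^3 + (-1 + 14·x + 32·x^2 + 256·x^3 + 768·x^4 + 512·x^5)·Dx^4  (order 4).
h: a_k = 0, 0, 6, 4/3, -68/3, 8/5, 672/5, 64/21, …
ICs: h(0) = 0, h′(0) = 0, h′′(0) = 12, h′′′(0) = 8.

f: a_k = 0, -4, 4, -16/3, 8, -64/5, 64/3, -256/7, …
g: a_k = 0, 16, 0, -256/3, 0, 4096/5, 0, -65536/7, …
Sum ⇒ L₀ = lclm(L_f,L_g) in ℚ(x)⟨Dx⟩.
h=∫₀ˣh₀: take L = L₀·Dx.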